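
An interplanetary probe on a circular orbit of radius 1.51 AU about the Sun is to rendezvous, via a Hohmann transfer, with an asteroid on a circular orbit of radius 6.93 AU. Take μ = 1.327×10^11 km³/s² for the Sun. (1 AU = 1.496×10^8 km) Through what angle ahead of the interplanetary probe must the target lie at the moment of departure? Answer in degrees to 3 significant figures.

In km: r₁ = 1.51 × 1.496×10^8 = 2.25896×10^8 km; r₂ = 6.93 × 1.496×10^8 = 1.036728×10^9 km.
Semi-major axis of the transfer orbit: a_t = (2.25896×10^8 + 1.036728×10^9)/2 = 6.31312×10^8 km.
Transfer time t = π√(a_t³/μ) = 1.36798×10^8 s.
Target angular speed ω₂ = √(μ/r₂³) = 1.09129×10^-8 rad/s.
Angle swept by the target during transfer: ω₂·t = 1.49286 rad = 85.53°.
Arrival is 180° from departure on the ellipse, so φ = 180° − 85.53° = 94.5°.

φ = 94.5°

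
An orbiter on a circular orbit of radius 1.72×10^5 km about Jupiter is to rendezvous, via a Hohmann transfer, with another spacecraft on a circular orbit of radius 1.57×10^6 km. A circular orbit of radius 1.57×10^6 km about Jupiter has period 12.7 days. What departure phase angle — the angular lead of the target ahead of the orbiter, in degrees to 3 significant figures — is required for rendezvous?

From Kepler's third law T² = 4π²r³/μ at r = 1.57×10^6 km, T = 12.7 days = 12.7 × 86400 s = 1.09728×10^6 s: μ = 4π²r³/T² = 1.26889×10^8 km³/s².
Transfer-ellipse semi-major axis a_t = (r₁ + r₂)/2 = (1.720×10^5 + 1.570×10^6)/2 = 8.710×10^5 km.
The half-period of the transfer ellipse is t = π√(a_t³/μ) = 2.2671×10^5 s.
The target's mean motion on its circular orbit is ω₂ = √(μ/r₂³) = 5.7261×10^-6 rad/s.
Angle swept by the target during transfer: ω₂·t = 1.2982 rad = 74.38°.
Arrival is 180° from departure on the ellipse, so φ = 180° − 74.38° = 106°.

φ = 106°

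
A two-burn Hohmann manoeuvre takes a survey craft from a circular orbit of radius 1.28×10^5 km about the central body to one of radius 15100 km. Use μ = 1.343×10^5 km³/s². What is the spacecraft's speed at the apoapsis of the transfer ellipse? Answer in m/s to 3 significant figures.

The Hohmann ellipse has a_t = (r₁ + r₂)/2 = 71550 km.
At apoapsis, r = 1.280×10^5 km.
Applying v² = μ(2/r − 1/a_t): v = 0.4706 km/s.

v = 471 m/s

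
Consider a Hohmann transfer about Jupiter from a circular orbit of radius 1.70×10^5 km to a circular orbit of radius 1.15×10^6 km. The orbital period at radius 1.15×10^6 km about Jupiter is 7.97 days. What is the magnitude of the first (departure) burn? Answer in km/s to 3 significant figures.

From Kepler's third law T² = 4π²r³/μ at r = 1.15×10^6 km, T = 7.97 days = 7.97 × 86400 s = 6.88608×10^5 s: μ = 4π²r³/T² = 1.26622×10^8 km³/s².
The Hohmann ellipse has a_t = (r₁ + r₂)/2 = 6.600×10^5 km.
On the circular orbit at r = 1.700×10^5 km, v_c = √(μ/r) = 27.2917 km/s.
Vis-viva on the transfer ellipse at r = 1.700×10^5 km gives v_t = √[μ(2/r − 1/a_t)] = 36.0253 km/s.
Δv₁ = |v_t − v_c| = |36.0253 − 27.2917| = 8.734 km/s.

Δv₁ = 8.73 km/s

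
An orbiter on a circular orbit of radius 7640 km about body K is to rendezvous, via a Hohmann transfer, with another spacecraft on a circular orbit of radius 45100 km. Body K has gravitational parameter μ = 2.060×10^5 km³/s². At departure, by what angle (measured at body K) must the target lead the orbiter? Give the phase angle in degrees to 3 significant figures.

φ = 99.5°

Semi-major axis of the transfer orbit: a_t = (7640 + 45100)/2 = 26370 km.
The half-period of the transfer ellipse is t = π√(a_t³/μ) = 29640 s.
Target angular speed ω₂ = √(μ/r₂³) = 4.739×10^-5 rad/s.
Angle swept by the target during transfer: ω₂·t = 1.4046 rad = 80.48°.
The orbiter traverses 180° on the transfer ellipse, so the target must lead by 180° − 80.48° = 99.5°.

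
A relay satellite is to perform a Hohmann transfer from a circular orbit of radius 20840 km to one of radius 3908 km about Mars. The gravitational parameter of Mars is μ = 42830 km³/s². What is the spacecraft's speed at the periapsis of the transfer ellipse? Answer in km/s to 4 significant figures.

v = 4.296 km/s

Transfer-ellipse semi-major axis a_t = (r₁ + r₂)/2 = (20840 + 3908)/2 = 12374 km.
The periapsis of the transfer ellipse is at r = 3908 km.
From the vis-viva equation, v = √[μ(2/r − 1/a_t)] = 4.296 km/s.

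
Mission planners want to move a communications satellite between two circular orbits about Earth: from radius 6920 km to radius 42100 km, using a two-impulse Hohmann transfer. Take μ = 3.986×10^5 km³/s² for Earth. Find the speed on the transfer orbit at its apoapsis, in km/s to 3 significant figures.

v = 1.63 km/s

Semi-major axis of the transfer orbit: a_t = (6920 + 42100)/2 = 24510 km.
At apoapsis, r = 42100 km.
From the vis-viva equation, v = √[μ(2/r − 1/a_t)] = 1.635 km/s.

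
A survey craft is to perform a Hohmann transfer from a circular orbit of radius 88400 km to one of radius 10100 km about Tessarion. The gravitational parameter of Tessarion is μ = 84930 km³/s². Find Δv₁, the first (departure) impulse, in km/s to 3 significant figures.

Δv₁ = 0.536 km/s

Semi-major axis of the transfer orbit: a_t = (88400 + 10100)/2 = 49250 km.
On the circular orbit at r = 88400 km, v_c = √(μ/r) = 0.9802 km/s.
Vis-viva on the transfer ellipse at r = 88400 km gives v_t = √[μ(2/r − 1/a_t)] = 0.4439 km/s.
Δv₁ = |v_t − v_c| = |0.4439 − 0.9802| = 0.5363 km/s.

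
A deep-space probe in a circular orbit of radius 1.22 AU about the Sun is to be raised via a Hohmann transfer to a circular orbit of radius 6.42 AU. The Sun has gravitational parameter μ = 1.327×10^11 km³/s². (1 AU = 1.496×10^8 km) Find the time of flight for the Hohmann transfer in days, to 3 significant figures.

In km: r₁ = 1.22 × 1.496×10^8 = 1.82512×10^8 km; r₂ = 6.42 × 1.496×10^8 = 9.60432×10^8 km.
Transfer-ellipse semi-major axis a_t = (r₁ + r₂)/2 = (1.82512×10^8 + 9.60432×10^8)/2 = 5.71472×10^8 km.
By Kepler's third law the transfer-orbit period is T = 2π√(a_t³/μ), so t = T/2 = 1.178×10^8 s.
Converting: 1.178×10^8 s ÷ 86400 s/day = 1360 days.

t = 1360 days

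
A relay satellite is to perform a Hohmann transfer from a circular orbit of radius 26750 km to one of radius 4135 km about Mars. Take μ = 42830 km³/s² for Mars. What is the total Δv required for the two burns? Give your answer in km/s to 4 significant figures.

Transfer-ellipse semi-major axis a_t = (r₁ + r₂)/2 = (26750 + 4135)/2 = 15442.5 km.
At r₁ the circular-orbit speed is v₁ = √(μ/r₁) = 1.2654 km/s.
Transfer-orbit speed at r₁ (vis-viva): v_a = √[μ(2/r₁ − 1/a_t)] = 0.65477 km/s.
First burn Δv₁ = |v_a − v₁| = 0.6106 km/s.
Circular speed at r₂: v₂ = √(μ/r₂) = 3.2184 km/s.
Transfer-orbit speed at r₂: v_p = √[μ(2/r₂ − 1/a_t)] = 4.2358 km/s.
Second burn Δv₂ = |v₂ − v_p| = 1.017 km/s.
Δv = Δv₁ + Δv₂ = 0.6106 + 1.017 = 1.628 km/s.

Δv = 1.628 km/s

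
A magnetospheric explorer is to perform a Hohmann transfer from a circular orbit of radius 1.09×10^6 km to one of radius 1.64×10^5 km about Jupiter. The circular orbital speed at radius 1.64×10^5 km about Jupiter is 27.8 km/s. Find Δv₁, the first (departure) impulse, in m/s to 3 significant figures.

Δv₁ = 5270 m/s

From the circular-orbit relation v² = μ/r at r = 1.64×10^5 km: μ = v²r = (27.8)² × 1.64×10^5 = 1.26746×10^8 km³/s².
The Hohmann ellipse has a_t = (r₁ + r₂)/2 = 6.270×10^5 km.
On the circular orbit at r = 1.090×10^6 km, v_c = √(μ/r) = 10.783 km/s.
Vis-viva on the transfer ellipse at r = 1.090×10^6 km gives v_t = √[μ(2/r − 1/a_t)] = 5.5150 km/s.
Δv₁ = |v_t − v_c| = |5.5150 − 10.783| = 5.268 km/s.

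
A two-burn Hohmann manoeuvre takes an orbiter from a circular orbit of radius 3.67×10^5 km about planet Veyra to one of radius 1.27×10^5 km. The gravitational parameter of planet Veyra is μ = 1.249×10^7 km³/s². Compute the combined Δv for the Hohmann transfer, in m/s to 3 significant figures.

Δv = 3820 m/s

Semi-major axis of the transfer orbit: a_t = (3.670×10^5 + 1.270×10^5)/2 = 2.470×10^5 km.
Circular speed at r₁: v₁ = √(μ/r₁) = √(1.249×10^7/3.670×10^5) = 5.834 km/s.
Transfer-orbit speed at r₁ (v² = μ(2/r − 1/a)): v_a = √[μ(2/r₁ − 1/a_t)] = 4.183 km/s.
First burn Δv₁ = |v_a − v₁| = 1.651 km/s.
Circular speed at r₂: v₂ = √(μ/r₂) = 9.9170 km/s.
Transfer-orbit speed at r₂: v_p = √[μ(2/r₂ − 1/a_t)] = 12.088 km/s.
Second burn Δv₂ = |v₂ − v_p| = 2.171 km/s.
Δv = Δv₁ + Δv₂ = 1.651 + 2.171 = 3.822 km/s.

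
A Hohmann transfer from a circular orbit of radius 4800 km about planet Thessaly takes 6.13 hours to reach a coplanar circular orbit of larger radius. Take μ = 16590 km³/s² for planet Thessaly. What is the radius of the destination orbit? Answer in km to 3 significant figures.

Transfer time t = 6.13 hours = 22068 s, and t = π√(a_t³/μ).
So a_t = (μ t²/π²)^(1/3) = (16590 × (22068)² / π²)^(1/3) = 9354.6 km.
Since a_t = (r₁ + r₂)/2, r₂ = 2a_t − r₁ = 2×9354.6 − 4800 = 13909.2 km.

r₂ = 13900 km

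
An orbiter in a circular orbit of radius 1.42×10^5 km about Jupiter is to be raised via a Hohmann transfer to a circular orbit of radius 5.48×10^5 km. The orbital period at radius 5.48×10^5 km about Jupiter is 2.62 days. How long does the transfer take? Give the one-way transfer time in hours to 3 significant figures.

t = 15.7 hours

From Kepler's third law T² = 4π²r³/μ at r = 5.48×10^5 km, T = 2.62 days = 2.62 × 86400 s = 2.26368×10^5 s: μ = 4π²r³/T² = 1.26786×10^8 km³/s².
The Hohmann ellipse has a_t = (r₁ + r₂)/2 = 3.450×10^5 km.
By Kepler's third law the transfer-orbit period is T = 2π√(a_t³/μ), so t = T/2 = 56540 s.
Converting: 56540 s ÷ 3600 s/hour = 15.7 hours.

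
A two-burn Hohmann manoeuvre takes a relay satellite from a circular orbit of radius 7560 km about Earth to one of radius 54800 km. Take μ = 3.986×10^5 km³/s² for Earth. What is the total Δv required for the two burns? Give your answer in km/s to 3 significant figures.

Transfer-ellipse semi-major axis a_t = (r₁ + r₂)/2 = (7560 + 54800)/2 = 31180 km.
At r₁ the circular-orbit speed is v₁ = √(μ/r₁) = 7.261 km/s.
On the transfer ellipse at r₁, vis-viva gives v_p = √[μ(2/r₁ − 1/a_t)] = 9.626 km/s.
First burn Δv₁ = |v_p − v₁| = 2.365 km/s.
At r₂, v₂ = √(μ/r₂) = 2.697 km/s.
Transfer-orbit speed at r₂: v_a = √[μ(2/r₂ − 1/a_t)] = 1.328 km/s.
Second burn Δv₂ = |v₂ − v_a| = 1.369 km/s.
Total Δv = Δv₁ + Δv₂ = 3.734 km/s.

Δv = 3.73 km/s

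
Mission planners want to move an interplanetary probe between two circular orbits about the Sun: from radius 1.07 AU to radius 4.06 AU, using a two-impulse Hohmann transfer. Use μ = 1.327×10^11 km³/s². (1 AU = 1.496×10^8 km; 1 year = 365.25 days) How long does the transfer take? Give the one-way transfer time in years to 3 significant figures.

t = 2.05 years

In km: r₁ = 1.07 × 1.496×10^8 = 1.60072×10^8 km; r₂ = 4.06 × 1.496×10^8 = 6.07376×10^8 km.
Semi-major axis of the transfer orbit: a_t = (1.60072×10^8 + 6.07376×10^8)/2 = 3.83724×10^8 km.
Transfer time t = π√(a_t³/μ) = π√((3.83724×10^8)³ / 1.327×10^11) = 6.483×10^7 s.
Converting: 6.483×10^7 s ÷ 3.15576×10^7 s/year (365.25 × 86400) = 2.05 years.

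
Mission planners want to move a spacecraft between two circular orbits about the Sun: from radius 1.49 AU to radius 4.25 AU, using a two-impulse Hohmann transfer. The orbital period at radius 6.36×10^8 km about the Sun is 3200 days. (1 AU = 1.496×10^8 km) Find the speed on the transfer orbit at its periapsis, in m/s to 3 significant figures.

v = 29700 m/s

From Kepler's third law T² = 4π²r³/μ at r = 6.36×10^8 km, T = 3200 days = 3200 × 86400 s = 2.7648×10^8 s: μ = 4π²r³/T² = 1.32863×10^11 km³/s².
In km: r₁ = 1.49 × 1.496×10^8 = 2.22904×10^8 km; r₂ = 4.25 × 1.496×10^8 = 6.358×10^8 km.
Transfer-ellipse semi-major axis a_t = (r₁ + r₂)/2 = (2.22904×10^8 + 6.358×10^8)/2 = 4.29352×10^8 km.
At periapsis, r = 2.22904×10^8 km.
Vis-viva: v = √[μ(2/r − 1/a_t)] = √[1.32863×10^11 × (2/2.22904×10^8 − 1/4.29352×10^8)] = 29.71 km/s.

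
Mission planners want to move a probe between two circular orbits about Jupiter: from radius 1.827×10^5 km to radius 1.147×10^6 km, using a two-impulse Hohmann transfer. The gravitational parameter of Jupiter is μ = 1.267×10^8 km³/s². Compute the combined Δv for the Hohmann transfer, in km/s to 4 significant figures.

Semi-major axis of the transfer orbit: a_t = (1.827×10^5 + 1.147×10^6)/2 = 6.6485×10^5 km.
Circular speed at r₁: v₁ = √(μ/r₁) = √(1.267×10^8/1.827×10^5) = 26.334 km/s.
Transfer-orbit speed at r₁ (vis-viva): v_p = √[μ(2/r₁ − 1/a_t)] = 34.589 km/s.
First burn Δv₁ = |v_p − v₁| = 8.255 km/s.
Circular speed at r₂: v₂ = √(μ/r₂) = 10.5101 km/s.
Transfer-orbit speed at r₂: v_a = √[μ(2/r₂ − 1/a_t)] = 5.50952 km/s.
Second burn Δv₂ = |v₂ − v_a| = 5.001 km/s.
Total Δv = Δv₁ + Δv₂ = 13.26 km/s.

Δv = 13.26 km/s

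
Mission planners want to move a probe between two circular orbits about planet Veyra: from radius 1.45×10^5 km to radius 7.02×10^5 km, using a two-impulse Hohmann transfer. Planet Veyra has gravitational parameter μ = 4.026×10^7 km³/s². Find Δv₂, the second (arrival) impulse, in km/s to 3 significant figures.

Δv₂ = 3.14 km/s

Transfer-ellipse semi-major axis a_t = (r₁ + r₂)/2 = (1.450×10^5 + 7.020×10^5)/2 = 4.235×10^5 km.
Circular speed at r = 7.020×10^5 km: v_c = √(μ/r) = 7.573 km/s.
Transfer-orbit speed at the same r (vis-viva, a = a_t): v_t = √[μ(2/r − 1/a_t)] = 4.431 km/s.
Δv₂ = |v_t − v_c| = |4.431 − 7.573| = 3.142 km/s.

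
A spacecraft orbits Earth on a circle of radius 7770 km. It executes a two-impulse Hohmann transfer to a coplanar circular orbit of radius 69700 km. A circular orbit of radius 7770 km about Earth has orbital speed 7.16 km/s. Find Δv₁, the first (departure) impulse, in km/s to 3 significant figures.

Δv₁ = 2.44 km/s

From the circular-orbit relation v² = μ/r at r = 7770 km: μ = v²r = (7.16)² × 7770 = 3.98334×10^5 km³/s².
Transfer-ellipse semi-major axis a_t = (r₁ + r₂)/2 = (7770 + 69700)/2 = 38735 km.
On the circular orbit at r = 7770 km, v_c = √(μ/r) = 7.160 km/s.
Transfer-orbit speed at the same r (vis-viva, a = a_t): v_t = √[μ(2/r − 1/a_t)] = 9.605 km/s.
Δv₁ = |v_t − v_c| = |9.605 − 7.160| = 2.445 km/s.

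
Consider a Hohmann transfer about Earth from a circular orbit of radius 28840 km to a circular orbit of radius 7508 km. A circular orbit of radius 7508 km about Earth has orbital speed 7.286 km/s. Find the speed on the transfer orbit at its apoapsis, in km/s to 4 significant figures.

From the circular-orbit relation v² = μ/r at r = 7508 km: μ = v²r = (7.286)² × 7508 = 3.98568×10^5 km³/s².
The Hohmann ellipse has a_t = (r₁ + r₂)/2 = 18174 km.
At apoapsis, r = 28840 km.
Vis-viva: v = √[μ(2/r − 1/a_t)] = √[3.98568×10^5 × (2/28840 − 1/18174)] = 2.389 km/s.

v = 2.389 km/s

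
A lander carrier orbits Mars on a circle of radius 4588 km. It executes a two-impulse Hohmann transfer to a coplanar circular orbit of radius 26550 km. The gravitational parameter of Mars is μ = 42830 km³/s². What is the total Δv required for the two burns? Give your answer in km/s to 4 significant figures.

Δv = 1.515 km/s

Transfer-ellipse semi-major axis a_t = (r₁ + r₂)/2 = (4588 + 26550)/2 = 15569 km.
Circular speed at r₁: v₁ = √(μ/r₁) = √(42830/4588) = 3.05536 km/s.
Transfer-orbit speed at r₁ (vis-viva equation): v_p = √[μ(2/r₁ − 1/a_t)] = 3.98992 km/s.
First burn Δv₁ = |v_p − v₁| = 0.9346 km/s.
Circular speed at r₂: v₂ = √(μ/r₂) = 1.2701 km/s.
Transfer-orbit speed at r₂: v_a = √[μ(2/r₂ − 1/a_t)] = 0.68948 km/s.
Second burn Δv₂ = |v₂ − v_a| = 0.5806 km/s.
Total Δv = Δv₁ + Δv₂ = 1.515 km/s.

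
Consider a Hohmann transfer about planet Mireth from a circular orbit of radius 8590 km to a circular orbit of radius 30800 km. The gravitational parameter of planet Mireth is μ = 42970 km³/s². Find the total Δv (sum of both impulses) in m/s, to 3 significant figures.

The Hohmann ellipse has a_t = (r₁ + r₂)/2 = 19695 km.
Circular speed at r₁: v₁ = √(μ/r₁) = √(42970/8590) = 2.236589 km/s.
Transfer-orbit speed at r₁ (vis-viva equation): v_p = √[μ(2/r₁ − 1/a_t)] = 2.796942 km/s.
First burn Δv₁ = |v_p − v₁| = 0.5604 km/s.
Circular speed at r₂: v₂ = √(μ/r₂) = 1.1812 km/s.
Transfer-orbit speed at r₂: v_a = √[μ(2/r₂ − 1/a_t)] = 0.78006 km/s.
Second burn Δv₂ = |v₂ − v_a| = 0.4011 km/s.
Δv = Δv₁ + Δv₂ = 0.5604 + 0.4011 = 0.9615 km/s.

Δv = 961 m/s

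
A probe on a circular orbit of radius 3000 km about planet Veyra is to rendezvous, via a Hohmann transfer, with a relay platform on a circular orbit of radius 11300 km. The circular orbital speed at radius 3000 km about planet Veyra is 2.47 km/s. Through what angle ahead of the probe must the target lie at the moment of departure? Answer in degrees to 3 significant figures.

φ = 89.4°

From the circular-orbit relation v² = μ/r at r = 3000 km: μ = v²r = (2.47)² × 3000 = 18302.7 km³/s².
The Hohmann ellipse has a_t = (r₁ + r₂)/2 = 7150 km.
Transfer time t = π√(a_t³/μ) = 14039 s.
Target angular speed ω₂ = √(μ/r₂³) = 1.1263×10^-4 rad/s.
Angle swept by the target during transfer: ω₂·t = 1.5812 rad = 90.60°.
The probe traverses 180° on the transfer ellipse, so the target must lead by 180° − 90.60° = 89.4°.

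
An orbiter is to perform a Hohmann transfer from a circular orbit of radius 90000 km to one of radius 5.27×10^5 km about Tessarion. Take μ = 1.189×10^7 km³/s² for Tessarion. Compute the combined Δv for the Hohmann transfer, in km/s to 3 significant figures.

Δv = 5.71 km/s

Semi-major axis of the transfer orbit: a_t = (90000 + 5.270×10^5)/2 = 3.085×10^5 km.
At r₁ the circular-orbit speed is v₁ = √(μ/r₁) = 11.494 km/s.
Transfer-orbit speed at r₁ (v² = μ(2/r − 1/a)): v_p = √[μ(2/r₁ − 1/a_t)] = 15.023 km/s.
First burn Δv₁ = |v_p − v₁| = 3.529 km/s.
Circular speed at r₂: v₂ = √(μ/r₂) = 4.750 km/s.
Transfer-orbit speed at r₂: v_a = √[μ(2/r₂ − 1/a_t)] = 2.566 km/s.
Second burn Δv₂ = |v₂ − v_a| = 2.184 km/s.
Total Δv = Δv₁ + Δv₂ = 5.713 km/s.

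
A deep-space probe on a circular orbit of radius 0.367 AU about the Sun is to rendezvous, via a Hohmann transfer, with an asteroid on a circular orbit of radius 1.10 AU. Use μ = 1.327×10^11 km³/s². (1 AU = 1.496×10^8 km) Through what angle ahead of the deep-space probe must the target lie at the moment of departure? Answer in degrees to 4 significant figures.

φ = 81.99°

In km: r₁ = 0.367 × 1.496×10^8 = 5.49032×10^7 km; r₂ = 1.10 × 1.496×10^8 = 1.6456×10^8 km.
Semi-major axis of the transfer orbit: a_t = (5.49032×10^7 + 1.6456×10^8)/2 = 1.097316×10^8 km.
The half-period of the transfer ellipse is t = π√(a_t³/μ) = 9.9132×10^6 s.
The target's mean motion on its circular orbit is ω₂ = √(μ/r₂³) = 1.7256×10^-7 rad/s.
Angle swept by the target during transfer: ω₂·t = 1.7106 rad = 98.01°.
The deep-space probe traverses 180° on the transfer ellipse, so the target must lead by 180° − 98.01° = 81.99°.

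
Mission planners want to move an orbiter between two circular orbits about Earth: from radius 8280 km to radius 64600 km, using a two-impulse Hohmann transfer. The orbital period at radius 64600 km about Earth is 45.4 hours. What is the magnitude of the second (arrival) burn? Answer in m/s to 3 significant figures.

Δv₂ = 1300 m/s

From Kepler's third law T² = 4π²r³/μ at r = 64600 km, T = 45.4 hours = 45.4 × 3600 s = 1.6344×10^5 s: μ = 4π²r³/T² = 3.98419×10^5 km³/s².
The Hohmann ellipse has a_t = (r₁ + r₂)/2 = 36440 km.
Circular speed at r = 64600 km: v_c = √(μ/r) = 2.4834 km/s.
Vis-viva on the transfer ellipse at r = 64600 km gives v_t = √[μ(2/r − 1/a_t)] = 1.1838 km/s.
Δv₂ = |v_t − v_c| = |1.1838 − 2.4834| = 1.300 km/s.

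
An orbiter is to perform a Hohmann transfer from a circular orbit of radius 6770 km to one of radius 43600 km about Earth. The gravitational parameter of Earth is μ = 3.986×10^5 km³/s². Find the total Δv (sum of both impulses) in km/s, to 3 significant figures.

The Hohmann ellipse has a_t = (r₁ + r₂)/2 = 25185 km.
Circular speed at r₁: v₁ = √(μ/r₁) = √(3.986×10^5/6770) = 7.6732 km/s.
On the transfer ellipse at r₁, v² = μ(2/r − 1/a) gives v_p = √[μ(2/r₁ − 1/a_t)] = 10.096 km/s.
First burn Δv₁ = |v_p − v₁| = 2.423 km/s.
At r₂, v₂ = √(μ/r₂) = 3.024 km/s.
Transfer-orbit speed at r₂: v_a = √[μ(2/r₂ − 1/a_t)] = 1.568 km/s.
Second burn Δv₂ = |v₂ − v_a| = 1.456 km/s.
Δv = Δv₁ + Δv₂ = 2.423 + 1.456 = 3.879 km/s.

Δv = 3.88 km/s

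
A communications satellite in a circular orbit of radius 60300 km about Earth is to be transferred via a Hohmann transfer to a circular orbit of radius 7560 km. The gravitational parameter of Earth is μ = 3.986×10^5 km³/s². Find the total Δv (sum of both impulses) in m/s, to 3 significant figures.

Δv = 3780 m/s

Semi-major axis of the transfer orbit: a_t = (60300 + 7560)/2 = 33930 km.
Circular speed at r₁: v₁ = √(μ/r₁) = √(3.986×10^5/60300) = 2.571 km/s.
Transfer-orbit speed at r₁ (v² = μ(2/r − 1/a)): v_a = √[μ(2/r₁ − 1/a_t)] = 1.214 km/s.
First burn Δv₁ = |v_a − v₁| = 1.357 km/s.
At r₂, v₂ = √(μ/r₂) = 7.261 km/s.
Transfer-orbit speed at r₂: v_p = √[μ(2/r₂ − 1/a_t)] = 9.680 km/s.
Second burn Δv₂ = |v₂ − v_p| = 2.419 km/s.
Δv = Δv₁ + Δv₂ = 1.357 + 2.419 = 3.776 km/s.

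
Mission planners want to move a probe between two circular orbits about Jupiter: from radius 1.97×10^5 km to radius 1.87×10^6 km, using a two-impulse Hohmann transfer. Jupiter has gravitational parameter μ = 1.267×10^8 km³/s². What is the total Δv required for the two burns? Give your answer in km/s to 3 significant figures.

The Hohmann ellipse has a_t = (r₁ + r₂)/2 = 1.0335×10^6 km.
At r₁ the circular-orbit speed is v₁ = √(μ/r₁) = 25.360 km/s.
Transfer-orbit speed at r₁ (v² = μ(2/r − 1/a)): v_p = √[μ(2/r₁ − 1/a_t)] = 34.113 km/s.
First burn Δv₁ = |v_p − v₁| = 8.753 km/s.
Circular speed at r₂: v₂ = √(μ/r₂) = 8.2313 km/s.
Transfer-orbit speed at r₂: v_a = √[μ(2/r₂ − 1/a_t)] = 3.5937 km/s.
Second burn Δv₂ = |v₂ − v_a| = 4.638 km/s.
Δv = Δv₁ + Δv₂ = 8.753 + 4.638 = 13.39 km/s.

Δv = 13.4 km/s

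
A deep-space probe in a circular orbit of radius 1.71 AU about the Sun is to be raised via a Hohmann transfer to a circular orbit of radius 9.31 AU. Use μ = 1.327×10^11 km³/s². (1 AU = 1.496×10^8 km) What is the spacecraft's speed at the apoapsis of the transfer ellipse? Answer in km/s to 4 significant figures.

In km: r₁ = 1.71 × 1.496×10^8 = 2.55816×10^8 km; r₂ = 9.31 × 1.496×10^8 = 1.392776×10^9 km.
The Hohmann ellipse has a_t = (r₁ + r₂)/2 = 8.24296×10^8 km.
The apoapsis of the transfer ellipse is at r = 1.392776×10^9 km.
Applying v² = μ(2/r − 1/a_t): v = 5.438 km/s.

v = 5.438 km/s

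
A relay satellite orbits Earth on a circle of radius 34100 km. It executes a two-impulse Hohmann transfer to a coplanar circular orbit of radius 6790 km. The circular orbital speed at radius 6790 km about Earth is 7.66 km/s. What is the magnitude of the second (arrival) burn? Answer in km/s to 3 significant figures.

From the circular-orbit relation v² = μ/r at r = 6790 km: μ = v²r = (7.66)² × 6790 = 3.98407×10^5 km³/s².
Semi-major axis of the transfer orbit: a_t = (34100 + 6790)/2 = 20445 km.
Circular speed at r = 6790 km: v_c = √(μ/r) = 7.660 km/s.
Transfer-orbit speed at the same r (vis-viva, a = a_t): v_t = √[μ(2/r − 1/a_t)] = 9.893 km/s.
Δv₂ = |v_t − v_c| = |9.893 − 7.660| = 2.233 km/s.

Δv₂ = 2.23 km/s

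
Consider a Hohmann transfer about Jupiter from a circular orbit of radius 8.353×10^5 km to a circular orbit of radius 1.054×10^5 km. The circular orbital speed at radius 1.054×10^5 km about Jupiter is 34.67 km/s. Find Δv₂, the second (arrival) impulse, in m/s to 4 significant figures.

Δv₂ = 11530 m/s

From the circular-orbit relation v² = μ/r at r = 1.054×10^5 km: μ = v²r = (34.67)² × 1.054×10^5 = 1.26692×10^8 km³/s².
The Hohmann ellipse has a_t = (r₁ + r₂)/2 = 4.7035×10^5 km.
Circular speed at r = 1.054×10^5 km: v_c = √(μ/r) = 34.67 km/s.
Vis-viva on the transfer ellipse at r = 1.054×10^5 km gives v_t = √[μ(2/r − 1/a_t)] = 46.20 km/s.
Δv₂ = |v_t − v_c| = |46.20 − 34.67| = 11.53 km/s.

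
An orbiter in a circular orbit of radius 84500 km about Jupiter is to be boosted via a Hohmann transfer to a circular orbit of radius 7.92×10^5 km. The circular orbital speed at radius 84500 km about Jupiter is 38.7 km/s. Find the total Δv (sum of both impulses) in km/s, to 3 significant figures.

Δv = 20.4 km/s

From the circular-orbit relation v² = μ/r at r = 84500 km: μ = v²r = (38.7)² × 84500 = 1.26555×10^8 km³/s².
Semi-major axis of the transfer orbit: a_t = (84500 + 7.920×10^5)/2 = 4.3825×10^5 km.
Circular speed at r₁: v₁ = √(μ/r₁) = √(1.26555×10^8/84500) = 38.70 km/s.
On the transfer ellipse at r₁, v² = μ(2/r − 1/a) gives v_p = √[μ(2/r₁ − 1/a_t)] = 52.03 km/s.
First burn Δv₁ = |v_p − v₁| = 13.33 km/s.
Circular speed at r₂: v₂ = √(μ/r₂) = 12.641 km/s.
Transfer-orbit speed at r₂: v_a = √[μ(2/r₂ − 1/a_t)] = 5.5507 km/s.
Second burn Δv₂ = |v₂ − v_a| = 7.090 km/s.
Δv = Δv₁ + Δv₂ = 13.33 + 7.090 = 20.42 km/s.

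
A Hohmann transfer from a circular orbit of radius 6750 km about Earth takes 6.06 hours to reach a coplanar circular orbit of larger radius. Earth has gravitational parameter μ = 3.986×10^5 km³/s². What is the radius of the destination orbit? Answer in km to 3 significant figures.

r₂ = 46800 km

Transfer time t = 6.06 hours = 21816 s, and t = π√(a_t³/μ).
So a_t = (μ t²/π²)^(1/3) = (3.986×10^5 × (21816)² / π²)^(1/3) = 26787 km.
Since a_t = (r₁ + r₂)/2, r₂ = 2a_t − r₁ = 2×26787 − 6750 = 46824 km.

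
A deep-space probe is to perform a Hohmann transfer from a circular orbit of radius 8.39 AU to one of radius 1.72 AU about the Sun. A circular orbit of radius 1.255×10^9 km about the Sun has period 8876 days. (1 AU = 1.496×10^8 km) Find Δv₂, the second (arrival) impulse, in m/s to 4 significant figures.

From Kepler's third law T² = 4π²r³/μ at r = 1.255×10^9 km, T = 8876 days = 8876 × 86400 s = 7.668864×10^8 s: μ = 4π²r³/T² = 1.32687×10^11 km³/s².
In km: r₁ = 8.39 × 1.496×10^8 = 1.255144×10^9 km; r₂ = 1.72 × 1.496×10^8 = 2.57312×10^8 km.
Transfer-ellipse semi-major axis a_t = (r₁ + r₂)/2 = (1.255144×10^9 + 2.57312×10^8)/2 = 7.56228×10^8 km.
Circular speed at r = 2.57312×10^8 km: v_c = √(μ/r) = 22.708 km/s.
Vis-viva on the transfer ellipse at r = 2.57312×10^8 km gives v_t = √[μ(2/r − 1/a_t)] = 29.255 km/s.
Δv₂ = |v_t − v_c| = |29.255 − 22.708| = 6.547 km/s.

Δv₂ = 6547 m/s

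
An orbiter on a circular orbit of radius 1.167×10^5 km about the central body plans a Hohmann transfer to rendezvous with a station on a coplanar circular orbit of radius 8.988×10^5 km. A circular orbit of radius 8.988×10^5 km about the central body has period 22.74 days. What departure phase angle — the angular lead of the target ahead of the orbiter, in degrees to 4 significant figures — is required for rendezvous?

From Kepler's third law T² = 4π²r³/μ at r = 8.988×10^5 km, T = 22.74 days = 22.74 × 86400 s = 1.964736×10^6 s: μ = 4π²r³/T² = 7.42575×10^6 km³/s².
The Hohmann ellipse has a_t = (r₁ + r₂)/2 = 5.0775×10^5 km.
The half-period of the transfer ellipse is t = π√(a_t³/μ) = 4.171×10^5 s.
Target angular speed ω₂ = √(μ/r₂³) = 3.198×10^-6 rad/s.
Angle swept by the target during transfer: ω₂·t = 1.334 rad = 76.43°.
Arrival is 180° from departure on the ellipse, so φ = 180° − 76.43° = 103.6°.

φ = 103.6°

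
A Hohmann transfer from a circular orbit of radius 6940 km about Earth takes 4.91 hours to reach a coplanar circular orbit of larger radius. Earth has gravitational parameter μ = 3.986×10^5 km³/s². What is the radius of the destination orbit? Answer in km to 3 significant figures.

Transfer time t = 4.91 hours = 17676 s, and t = π√(a_t³/μ).
So a_t = (μ t²/π²)^(1/3) = (3.986×10^5 × (17676)² / π²)^(1/3) = 23281 km.
Since a_t = (r₁ + r₂)/2, r₂ = 2a_t − r₁ = 2×23281 − 6940 = 39622 km.

r₂ = 39600 km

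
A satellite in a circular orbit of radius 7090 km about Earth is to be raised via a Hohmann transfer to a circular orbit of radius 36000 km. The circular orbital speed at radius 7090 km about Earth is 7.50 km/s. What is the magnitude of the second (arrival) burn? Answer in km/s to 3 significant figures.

Δv₂ = 1.42 km/s

From the circular-orbit relation v² = μ/r at r = 7090 km: μ = v²r = (7.50)² × 7090 = 3.98812×10^5 km³/s².
The Hohmann ellipse has a_t = (r₁ + r₂)/2 = 21545 km.
Circular speed at r = 36000 km: v_c = √(μ/r) = 3.328 km/s.
Vis-viva on the transfer ellipse at r = 36000 km gives v_t = √[μ(2/r − 1/a_t)] = 1.909 km/s.
Δv₂ = |v_t − v_c| = |1.909 − 3.328| = 1.419 km/s.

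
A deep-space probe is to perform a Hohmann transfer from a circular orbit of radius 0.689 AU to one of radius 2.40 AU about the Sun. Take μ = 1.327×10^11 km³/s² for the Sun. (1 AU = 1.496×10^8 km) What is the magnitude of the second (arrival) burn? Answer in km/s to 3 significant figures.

Δv₂ = 6.38 km/s

In km: r₁ = 0.689 × 1.496×10^8 = 1.030744×10^8 km; r₂ = 2.40 × 1.496×10^8 = 3.5904×10^8 km.
Transfer-ellipse semi-major axis a_t = (r₁ + r₂)/2 = (1.030744×10^8 + 3.5904×10^8)/2 = 2.310572×10^8 km.
Circular speed at r = 3.5904×10^8 km: v_c = √(μ/r) = 19.22490 km/s.
Transfer-orbit speed at the same r (vis-viva, a = a_t): v_t = √[μ(2/r − 1/a_t)] = 12.84043 km/s.
Δv₂ = |v_t − v_c| = |12.84043 − 19.22490| = 6.384 km/s.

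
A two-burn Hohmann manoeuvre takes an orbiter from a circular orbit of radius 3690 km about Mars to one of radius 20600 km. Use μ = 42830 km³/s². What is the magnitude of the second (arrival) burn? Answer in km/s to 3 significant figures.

Δv₂ = 0.647 km/s

Transfer-ellipse semi-major axis a_t = (r₁ + r₂)/2 = (3690 + 20600)/2 = 12145 km.
On the circular orbit at r = 20600 km, v_c = √(μ/r) = 1.4419 km/s.
Transfer-orbit speed at the same r (vis-viva, a = a_t): v_t = √[μ(2/r − 1/a_t)] = 0.79479 km/s.
Δv₂ = |v_t − v_c| = |0.79479 − 1.4419| = 0.6471 km/s.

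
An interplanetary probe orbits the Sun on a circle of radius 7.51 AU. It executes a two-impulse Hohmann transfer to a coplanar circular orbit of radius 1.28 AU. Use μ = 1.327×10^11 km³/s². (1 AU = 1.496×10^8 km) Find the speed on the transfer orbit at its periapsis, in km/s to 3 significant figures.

In km: r₁ = 7.51 × 1.496×10^8 = 1.123496×10^9 km; r₂ = 1.28 × 1.496×10^8 = 1.91488×10^8 km.
The Hohmann ellipse has a_t = (r₁ + r₂)/2 = 6.57492×10^8 km.
At periapsis, r = 1.91488×10^8 km.
Applying v² = μ(2/r − 1/a_t): v = 34.41 km/s.

v = 34.4 km/s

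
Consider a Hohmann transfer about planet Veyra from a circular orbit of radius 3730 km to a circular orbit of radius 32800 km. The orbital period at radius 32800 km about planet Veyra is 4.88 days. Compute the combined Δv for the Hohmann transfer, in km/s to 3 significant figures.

Δv = 0.761 km/s

From Kepler's third law T² = 4π²r³/μ at r = 32800 km, T = 4.88 days = 4.88 × 86400 s = 4.21632×10^5 s: μ = 4π²r³/T² = 7836.36 km³/s².
Semi-major axis of the transfer orbit: a_t = (3730 + 32800)/2 = 18265 km.
Circular speed at r₁: v₁ = √(μ/r₁) = √(7836.36/3730) = 1.44945 km/s.
On the transfer ellipse at r₁, vis-viva equation gives v_p = √[μ(2/r₁ − 1/a_t)] = 1.94236 km/s.
First burn Δv₁ = |v_p − v₁| = 0.4929 km/s.
Circular speed at r₂: v₂ = √(μ/r₂) = 0.4888 km/s.
Transfer-orbit speed at r₂: v_a = √[μ(2/r₂ − 1/a_t)] = 0.2209 km/s.
Second burn Δv₂ = |v₂ − v_a| = 0.2679 km/s.
Total Δv = Δv₁ + Δv₂ = 0.7608 km/s.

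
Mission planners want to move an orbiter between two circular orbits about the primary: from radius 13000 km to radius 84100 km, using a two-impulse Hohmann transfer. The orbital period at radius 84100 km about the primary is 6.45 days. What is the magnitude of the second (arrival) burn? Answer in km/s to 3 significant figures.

Δv₂ = 0.458 km/s

From Kepler's third law T² = 4π²r³/μ at r = 84100 km, T = 6.45 days = 6.45 × 86400 s = 5.5728×10^5 s: μ = 4π²r³/T² = 75613.8 km³/s².
Transfer-ellipse semi-major axis a_t = (r₁ + r₂)/2 = (13000 + 84100)/2 = 48550 km.
Circular speed at r = 84100 km: v_c = √(μ/r) = 0.9482 km/s.
Vis-viva on the transfer ellipse at r = 84100 km gives v_t = √[μ(2/r − 1/a_t)] = 0.4907 km/s.
Δv₂ = |v_t − v_c| = |0.4907 − 0.9482| = 0.4575 km/s.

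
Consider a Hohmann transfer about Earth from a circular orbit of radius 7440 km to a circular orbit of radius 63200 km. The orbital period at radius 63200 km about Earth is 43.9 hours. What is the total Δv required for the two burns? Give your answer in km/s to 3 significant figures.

Δv = 3.83 km/s

From Kepler's third law T² = 4π²r³/μ at r = 63200 km, T = 43.9 hours = 43.9 × 3600 s = 1.5804×10^5 s: μ = 4π²r³/T² = 3.99004×10^5 km³/s².
Semi-major axis of the transfer orbit: a_t = (7440 + 63200)/2 = 35320 km.
At r₁ the circular-orbit speed is v₁ = √(μ/r₁) = 7.323 km/s.
On the transfer ellipse at r₁, vis-viva gives v_p = √[μ(2/r₁ − 1/a_t)] = 9.796 km/s.
First burn Δv₁ = |v_p − v₁| = 2.473 km/s.
At r₂, v₂ = √(μ/r₂) = 2.5126 km/s.
Transfer-orbit speed at r₂: v_a = √[μ(2/r₂ − 1/a_t)] = 1.1532 km/s.
Second burn Δv₂ = |v₂ − v_a| = 1.359 km/s.
Δv = Δv₁ + Δv₂ = 2.473 + 1.359 = 3.832 km/s.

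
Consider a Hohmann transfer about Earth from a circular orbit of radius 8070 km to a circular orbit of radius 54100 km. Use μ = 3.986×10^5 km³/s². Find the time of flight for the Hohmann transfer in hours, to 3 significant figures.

t = 7.58 hours

Transfer-ellipse semi-major axis a_t = (r₁ + r₂)/2 = (8070 + 54100)/2 = 31085 km.
By Kepler's third law the transfer-orbit period is T = 2π√(a_t³/μ), so t = T/2 = 27271 s.
Converting: 27271 s ÷ 3600 s/hour = 7.58 hours.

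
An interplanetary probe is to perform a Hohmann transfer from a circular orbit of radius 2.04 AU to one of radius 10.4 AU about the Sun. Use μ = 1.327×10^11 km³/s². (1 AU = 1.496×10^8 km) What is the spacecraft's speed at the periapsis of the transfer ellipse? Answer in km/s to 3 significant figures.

v = 27.0 km/s

In km: r₁ = 2.04 × 1.496×10^8 = 3.05184×10^8 km; r₂ = 10.4 × 1.496×10^8 = 1.55584×10^9 km.
The Hohmann ellipse has a_t = (r₁ + r₂)/2 = 9.30512×10^8 km.
The periapsis of the transfer ellipse is at r = 3.05184×10^8 km.
From the vis-viva equation, v = √[μ(2/r − 1/a_t)] = 26.96 km/s.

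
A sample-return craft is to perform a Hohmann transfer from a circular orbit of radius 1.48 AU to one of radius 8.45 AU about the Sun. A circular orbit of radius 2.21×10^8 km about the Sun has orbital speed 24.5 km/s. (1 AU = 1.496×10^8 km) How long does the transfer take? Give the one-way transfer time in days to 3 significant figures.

t = 2020 days

From the circular-orbit relation v² = μ/r at r = 2.21×10^8 km: μ = v²r = (24.5)² × 2.21×10^8 = 1.32655×10^11 km³/s².
In km: r₁ = 1.48 × 1.496×10^8 = 2.21408×10^8 km; r₂ = 8.45 × 1.496×10^8 = 1.26412×10^9 km.
Transfer-ellipse semi-major axis a_t = (r₁ + r₂)/2 = (2.21408×10^8 + 1.26412×10^9)/2 = 7.42764×10^8 km.
Half the transfer-orbit period gives t = π√(a_t³/μ) = 1.746×10^8 s.
Converting: 1.746×10^8 s ÷ 86400 s/day = 2020 days.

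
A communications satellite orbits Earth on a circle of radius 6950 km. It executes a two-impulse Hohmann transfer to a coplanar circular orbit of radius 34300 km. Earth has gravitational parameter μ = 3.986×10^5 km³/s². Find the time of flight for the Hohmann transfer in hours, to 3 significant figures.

The Hohmann ellipse has a_t = (r₁ + r₂)/2 = 20625 km.
By Kepler's third law the transfer-orbit period is T = 2π√(a_t³/μ), so t = T/2 = 14740 s.
Converting: 14740 s ÷ 3600 s/hour = 4.09 hours.

t = 4.09 hours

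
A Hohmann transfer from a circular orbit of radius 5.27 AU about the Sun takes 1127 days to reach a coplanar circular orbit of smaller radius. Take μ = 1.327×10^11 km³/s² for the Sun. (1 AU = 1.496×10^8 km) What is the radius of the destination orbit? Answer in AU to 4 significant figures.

In km: r₁ = 5.27 × 1.496×10^8 = 7.88392×10^8 km.
Transfer time t = 1127 days = 9.73728×10^7 s, and t = π√(a_t³/μ).
So a_t = (μ t²/π²)^(1/3) = (1.327×10^11 × (9.73728×10^7)² / π²)^(1/3) = 5.0329×10^8 km.
Since a_t = (r₁ + r₂)/2, r₂ = 2a_t − r₁ = 2×5.0329×10^8 − 7.88392×10^8 = 2.18188×10^8 km.
In AU: r₂ = 2.18188×10^8 / 1.496×10^8 = 1.458 AU.

r₂ = 1.458 AU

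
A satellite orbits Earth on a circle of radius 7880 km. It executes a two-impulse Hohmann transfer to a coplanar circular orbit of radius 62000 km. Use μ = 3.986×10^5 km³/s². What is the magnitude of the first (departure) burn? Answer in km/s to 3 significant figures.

Δv₁ = 2.36 km/s

The Hohmann ellipse has a_t = (r₁ + r₂)/2 = 34940 km.
Circular speed at r = 7880 km: v_c = √(μ/r) = 7.112 km/s.
Transfer-orbit speed at the same r (vis-viva, a = a_t): v_t = √[μ(2/r − 1/a_t)] = 9.474 km/s.
Δv₁ = |v_t − v_c| = |9.474 − 7.112| = 2.362 km/s.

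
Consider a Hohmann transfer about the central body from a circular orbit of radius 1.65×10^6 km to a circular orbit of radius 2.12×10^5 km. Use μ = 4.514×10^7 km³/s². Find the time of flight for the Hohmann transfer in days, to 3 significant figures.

Semi-major axis of the transfer orbit: a_t = (1.650×10^6 + 2.120×10^5)/2 = 9.310×10^5 km.
Transfer time t = π√(a_t³/μ) = π√((9.310×10^5)³ / 4.514×10^7) = 4.200×10^5 s.
Converting: 4.200×10^5 s ÷ 86400 s/day = 4.86 days.

t = 4.86 days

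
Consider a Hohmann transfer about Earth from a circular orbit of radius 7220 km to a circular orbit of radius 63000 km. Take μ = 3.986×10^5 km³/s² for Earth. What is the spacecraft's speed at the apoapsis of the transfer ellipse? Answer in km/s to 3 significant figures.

Semi-major axis of the transfer orbit: a_t = (7220 + 63000)/2 = 35110 km.
The apoapsis of the transfer ellipse is at r = 63000 km.
Vis-viva: v = √[μ(2/r − 1/a_t)] = √[3.986×10^5 × (2/63000 − 1/35110)] = 1.141 km/s.

v = 1.14 km/s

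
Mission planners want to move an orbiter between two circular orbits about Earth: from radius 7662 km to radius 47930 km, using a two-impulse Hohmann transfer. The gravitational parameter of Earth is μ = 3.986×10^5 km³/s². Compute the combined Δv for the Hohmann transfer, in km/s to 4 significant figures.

Δv = 3.628 km/s

Transfer-ellipse semi-major axis a_t = (r₁ + r₂)/2 = (7662 + 47930)/2 = 27796 km.
Circular speed at r₁: v₁ = √(μ/r₁) = √(3.986×10^5/7662) = 7.2127 km/s.
On the transfer ellipse at r₁, vis-viva gives v_p = √[μ(2/r₁ − 1/a_t)] = 9.4713 km/s.
First burn Δv₁ = |v_p − v₁| = 2.2586 km/s.
At r₂, v₂ = √(μ/r₂) = 2.8838 km/s.
Transfer-orbit speed at r₂: v_a = √[μ(2/r₂ − 1/a_t)] = 1.5141 km/s.
Second burn Δv₂ = |v₂ − v_a| = 1.3697 km/s.
Δv = Δv₁ + Δv₂ = 2.2586 + 1.3697 = 3.628 km/s.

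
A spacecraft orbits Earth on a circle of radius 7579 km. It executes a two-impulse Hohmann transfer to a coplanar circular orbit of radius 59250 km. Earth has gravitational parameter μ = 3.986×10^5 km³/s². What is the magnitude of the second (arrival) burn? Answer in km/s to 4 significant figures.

Δv₂ = 1.358 km/s

Semi-major axis of the transfer orbit: a_t = (7579 + 59250)/2 = 33414.5 km.
Circular speed at r = 59250 km: v_c = √(μ/r) = 2.5937 km/s.
Transfer-orbit speed at the same r (vis-viva, a = a_t): v_t = √[μ(2/r − 1/a_t)] = 1.2353 km/s.
Δv₂ = |v_t − v_c| = |1.2353 − 2.5937| = 1.358 km/s.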